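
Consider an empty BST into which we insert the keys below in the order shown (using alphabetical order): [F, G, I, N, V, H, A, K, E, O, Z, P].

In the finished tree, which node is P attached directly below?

Resulting structure (node: left, right):
  F: L=A, R=G
  G: L=–, R=I
  I: L=H, R=N
  N: L=K, R=V
  V: L=O, R=Z
  H: L=–, R=–
  A: L=–, R=E
  K: L=–, R=–
  E: L=–, R=–
  O: L=–, R=P
  Z: L=–, R=–
  P: L=–, R=–

O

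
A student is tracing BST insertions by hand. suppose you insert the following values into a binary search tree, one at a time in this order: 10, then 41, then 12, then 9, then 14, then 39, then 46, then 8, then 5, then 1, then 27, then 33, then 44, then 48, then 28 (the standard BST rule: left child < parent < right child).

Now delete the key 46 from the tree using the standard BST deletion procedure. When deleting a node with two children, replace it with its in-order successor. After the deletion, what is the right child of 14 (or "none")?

Insert 10: tree is empty, so 10 becomes the root.
Insert 41: 41 > 10 → go right. Place as right child of 10.
Insert 12: 12 > 10 → go right; 12 < 41 → go left. Place as left child of 41.
Insert 9: 9 < 10 → go left. Place as left child of 10.
Insert 14: 14 > 10 → go right; 14 < 41 → go left; 14 > 12 → go right. Place as right child of 12.
Insert 39: 39 > 10 → go right; 39 < 41 → go left; 39 > 12 → go right; 39 > 14 → go right. Place as right child of 14.
Insert 46: 46 > 10 → go right; 46 > 41 → go right. Place as right child of 41.
Insert 8: 8 < 10 → go left; 8 < 9 → go left. Place as left child of 9.
Insert 5: 5 < 10 → go left; 5 < 9 → go left; 5 < 8 → go left. Place as left child of 8.
Insert 1: 1 < 10 → go left; 1 < 9 → go left; 1 < 8 → go left; 1 < 5 → go left. Place as left child of 5.
Insert 27: 27 > 10 → go right; 27 < 41 → go left; 27 > 12 → go right; 27 > 14 → go right; 27 < 39 → go left. Place as left child of 39.
Insert 33: 33 > 10 → go right; 33 < 41 → go left; 33 > 12 → go right; 33 > 14 → go right; 33 < 39 → go left; 33 > 27 → go right. Place as right child of 27.
Insert 44: 44 > 10 → go right; 44 > 41 → go right; 44 < 46 → go left. Place as left child of 46.
Insert 48: 48 > 10 → go right; 48 > 41 → go right; 48 > 46 → go right. Place as right child of 46.
Insert 28: 28 > 10 → go right; 28 < 41 → go left; 28 > 12 → go right; 28 > 14 → go right; 28 < 39 → go left; 28 > 27 → go right; 28 < 33 → go left. Place as left child of 33.

Delete 46 (two children — replace with in-order successor).
After deletion, 14's right child: 39.

39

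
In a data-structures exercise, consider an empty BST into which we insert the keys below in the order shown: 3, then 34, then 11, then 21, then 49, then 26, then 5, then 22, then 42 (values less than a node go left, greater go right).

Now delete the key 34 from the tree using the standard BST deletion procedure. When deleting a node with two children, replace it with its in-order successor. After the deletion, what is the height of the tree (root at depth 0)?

5

3: root
34: right child of 3 (depth 1)
11: left child of 34 (depth 2)
21: right child of 11 (depth 3)
49: right child of 34 (depth 2)
26: right child of 21 (depth 4)
5: left child of 11 (depth 3)
22: left child of 26 (depth 5)
42: left child of 49 (depth 3)

Delete 34 (two children — replace with in-order successor).
After deletion, deepest node is 22 at depth 5.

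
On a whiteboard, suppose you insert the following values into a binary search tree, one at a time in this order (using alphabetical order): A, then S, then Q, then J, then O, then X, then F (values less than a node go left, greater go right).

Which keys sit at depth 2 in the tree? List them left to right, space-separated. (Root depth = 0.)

Insert A: tree is empty, so A becomes the root.
Insert S: S > A → go right. Place as right child of A.
Insert Q: Q > A → go right; Q < S → go left. Place as left child of S.
Insert J: J > A → go right; J < S → go left; J < Q → go left. Place as left child of Q.
Insert O: O > A → go right; O < S → go left; O < Q → go left; O > J → go right. Place as right child of J.
Insert X: X > A → go right; X > S → go right. Place as right child of S.
Insert F: F > A → go right; F < S → go left; F < Q → go left; F < J → go left. Place as left child of J.

Q X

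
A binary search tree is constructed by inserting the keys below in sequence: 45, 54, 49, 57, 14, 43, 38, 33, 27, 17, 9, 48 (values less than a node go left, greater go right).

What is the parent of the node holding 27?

Resulting structure (node: left, right):
  45: L=14, R=54
  54: L=49, R=57
  49: L=48, R=–
  57: L=–, R=–
  14: L=9, R=43
  43: L=38, R=–
  38: L=33, R=–
  33: L=27, R=–
  27: L=17, R=–
  17: L=–, R=–
  9: L=–, R=–
  48: L=–, R=–

33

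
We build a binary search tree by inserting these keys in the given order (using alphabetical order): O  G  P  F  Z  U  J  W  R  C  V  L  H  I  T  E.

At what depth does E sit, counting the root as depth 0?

O: root
G: left child of O (depth 1)
P: right child of O (depth 1)
F: left child of G (depth 2)
Z: right child of P (depth 2)
U: left child of Z (depth 3)
J: right child of G (depth 2)
W: right child of U (depth 4)
R: left child of U (depth 4)
C: left child of F (depth 3)
V: left child of W (depth 5)
L: right child of J (depth 3)
H: left child of J (depth 3)
I: right child of H (depth 4)
T: right child of R (depth 5)
E: right child of C (depth 4)

Path to E: O → G → F → C → E, which is 4 edges.

4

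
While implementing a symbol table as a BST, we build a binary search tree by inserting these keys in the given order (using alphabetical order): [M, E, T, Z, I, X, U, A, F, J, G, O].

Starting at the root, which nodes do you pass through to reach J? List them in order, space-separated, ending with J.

M E I J

M: root
E: left child of M (depth 1)
T: right child of M (depth 1)
Z: right child of T (depth 2)
I: right child of E (depth 2)
X: left child of Z (depth 3)
U: left child of X (depth 4)
A: left child of E (depth 2)
F: left child of I (depth 3)
J: right child of I (depth 3)
G: right child of F (depth 4)
O: left child of T (depth 2)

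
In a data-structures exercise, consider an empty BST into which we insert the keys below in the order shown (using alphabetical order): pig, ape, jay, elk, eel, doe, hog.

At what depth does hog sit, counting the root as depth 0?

Insert pig: tree is empty, so pig becomes the root.
Insert ape: ape < pig → go left. Place as left child of pig.
Insert jay: jay < pig → go left; jay > ape → go right. Place as right child of ape.
Insert elk: elk < pig → go left; elk > ape → go right; elk < jay → go left. Place as left child of jay.
Insert eel: eel < pig → go left; eel > ape → go right; eel < jay → go left; eel < elk → go left. Place as left child of elk.
Insert doe: doe < pig → go left; doe > ape → go right; doe < jay → go left; doe < elk → go left; doe < eel → go left. Place as left child of eel.
Insert hog: hog < pig → go left; hog > ape → go right; hog < jay → go left; hog > elk → go right. Place as right child of elk.

Path to hog: pig → ape → jay → elk → hog, which is 4 edges.

4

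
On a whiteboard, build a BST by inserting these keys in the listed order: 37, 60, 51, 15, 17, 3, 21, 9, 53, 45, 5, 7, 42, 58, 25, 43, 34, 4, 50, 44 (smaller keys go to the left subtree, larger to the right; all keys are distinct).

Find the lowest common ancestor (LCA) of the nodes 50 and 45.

45

37: root
60: right child of 37 (depth 1)
51: left child of 60 (depth 2)
15: left child of 37 (depth 1)
17: right child of 15 (depth 2)
3: left child of 15 (depth 2)
21: right child of 17 (depth 3)
9: right child of 3 (depth 3)
53: right child of 51 (depth 3)
45: left child of 51 (depth 3)
5: left child of 9 (depth 4)
7: right child of 5 (depth 5)
42: left child of 45 (depth 4)
58: right child of 53 (depth 4)
25: right child of 21 (depth 4)
43: right child of 42 (depth 5)
34: right child of 25 (depth 5)
4: left child of 5 (depth 5)
50: right child of 45 (depth 4)
44: right child of 43 (depth 6)

Path to 50: 37 → 60 → 51 → 45 → 50
Path to 45: 37 → 60 → 51 → 45
45 lies on both paths and is an ancestor of the other node.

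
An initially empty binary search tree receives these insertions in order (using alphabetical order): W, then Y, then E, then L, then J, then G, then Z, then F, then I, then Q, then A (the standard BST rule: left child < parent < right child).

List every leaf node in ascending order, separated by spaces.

A F I Q Z

W: root
Y: right child of W (depth 1)
E: left child of W (depth 1)
L: right child of E (depth 2)
J: left child of L (depth 3)
G: left child of J (depth 4)
Z: right child of Y (depth 2)
F: left child of G (depth 5)
I: right child of G (depth 5)
Q: right child of L (depth 3)
A: left child of E (depth 2)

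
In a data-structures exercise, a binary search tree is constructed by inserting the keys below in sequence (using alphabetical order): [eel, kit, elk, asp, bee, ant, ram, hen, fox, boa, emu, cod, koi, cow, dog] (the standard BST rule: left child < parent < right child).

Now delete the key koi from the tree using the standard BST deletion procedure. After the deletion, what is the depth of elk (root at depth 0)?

2

eel: root
kit: right child of eel (depth 1)
elk: left child of kit (depth 2)
asp: left child of eel (depth 1)
bee: right child of asp (depth 2)
ant: left child of asp (depth 2)
ram: right child of kit (depth 2)
hen: right child of elk (depth 3)
fox: left child of hen (depth 4)
boa: right child of bee (depth 3)
emu: left child of fox (depth 5)
cod: right child of boa (depth 4)
koi: left child of ram (depth 3)
cow: right child of cod (depth 5)
dog: right child of cow (depth 6)

Delete koi (at most one child — splice it out).
After deletion, path to elk: eel → kit → elk.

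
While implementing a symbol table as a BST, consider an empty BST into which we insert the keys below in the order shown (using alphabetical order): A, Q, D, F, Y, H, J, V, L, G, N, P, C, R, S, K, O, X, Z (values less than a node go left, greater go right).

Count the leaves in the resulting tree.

Resulting structure (node: left, right):
  A: L=–, R=Q
  Q: L=D, R=Y
  D: L=C, R=F
  F: L=–, R=H
  Y: L=V, R=Z
  H: L=G, R=J
  J: L=–, R=L
  V: L=R, R=X
  L: L=K, R=N
  G: L=–, R=–
  N: L=–, R=P
  P: L=O, R=–
  C: L=–, R=–
  R: L=–, R=S
  S: L=–, R=–
  K: L=–, R=–
  O: L=–, R=–
  X: L=–, R=–
  Z: L=–, R=–

Leaves: C, G, K, O, S, X, Z — 7 in total.

7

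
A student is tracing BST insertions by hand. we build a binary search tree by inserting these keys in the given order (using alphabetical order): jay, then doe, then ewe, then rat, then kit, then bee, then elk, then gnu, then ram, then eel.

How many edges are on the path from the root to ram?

Insert jay: tree is empty, so jay becomes the root.
Insert doe: doe < jay → go left. Place as left child of jay.
Insert ewe: ewe < jay → go left; ewe > doe → go right. Place as right child of doe.
Insert rat: rat > jay → go right. Place as right child of jay.
Insert kit: kit > jay → go right; kit < rat → go left. Place as left child of rat.
Insert bee: bee < jay → go left; bee < doe → go left. Place as left child of doe.
Insert elk: elk < jay → go left; elk > doe → go right; elk < ewe → go left. Place as left child of ewe.
Insert gnu: gnu < jay → go left; gnu > doe → go right; gnu > ewe → go right. Place as right child of ewe.
Insert ram: ram > jay → go right; ram < rat → go left; ram > kit → go right. Place as right child of kit.
Insert eel: eel < jay → go left; eel > doe → go right; eel < ewe → go left; eel < elk → go left. Place as left child of elk.

Path to ram: jay → rat → kit → ram, which is 3 edges.

3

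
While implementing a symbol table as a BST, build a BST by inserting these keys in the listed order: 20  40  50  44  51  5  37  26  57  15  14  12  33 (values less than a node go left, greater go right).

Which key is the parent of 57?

51

Resulting structure (node: left, right):
  20: L=5, R=40
  40: L=37, R=50
  50: L=44, R=51
  44: L=–, R=–
  51: L=–, R=57
  5: L=–, R=15
  37: L=26, R=–
  26: L=–, R=33
  57: L=–, R=–
  15: L=14, R=–
  14: L=12, R=–
  12: L=–, R=–
  33: L=–, R=–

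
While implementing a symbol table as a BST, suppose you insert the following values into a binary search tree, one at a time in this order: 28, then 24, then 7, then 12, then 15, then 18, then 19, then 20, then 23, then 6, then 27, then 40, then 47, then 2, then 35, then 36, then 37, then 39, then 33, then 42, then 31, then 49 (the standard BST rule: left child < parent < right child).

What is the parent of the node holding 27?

Insert 28: tree is empty, so 28 becomes the root.
Insert 24: 24 < 28 → go left. Place as left child of 28.
Insert 7: 7 < 28 → go left; 7 < 24 → go left. Place as left child of 24.
Insert 12: 12 < 28 → go left; 12 < 24 → go left; 12 > 7 → go right. Place as right child of 7.
Insert 15: 15 < 28 → go left; 15 < 24 → go left; 15 > 7 → go right; 15 > 12 → go right. Place as right child of 12.
Insert 18: 18 < 28 → go left; 18 < 24 → go left; 18 > 7 → go right; 18 > 12 → go right; 18 > 15 → go right. Place as right child of 15.
Insert 19: 19 < 28 → go left; 19 < 24 → go left; 19 > 7 → go right; 19 > 12 → go right; 19 > 15 → go right; 19 > 18 → go right. Place as right child of 18.
Insert 20: 20 < 28 → go left; 20 < 24 → go left; 20 > 7 → go right; 20 > 12 → go right; 20 > 15 → go right; 20 > 18 → go right; 20 > 19 → go right. Place as right child of 19.
Insert 23: 23 < 28 → go left; 23 < 24 → go left; 23 > 7 → go right; 23 > 12 → go right; 23 > 15 → go right; 23 > 18 → go right; 23 > 19 → go right; 23 > 20 → go right. Place as right child of 20.
Insert 6: 6 < 28 → go left; 6 < 24 → go left; 6 < 7 → go left. Place as left child of 7.
Insert 27: 27 < 28 → go left; 27 > 24 → go right. Place as right child of 24.
Insert 40: 40 > 28 → go right. Place as right child of 28.
Insert 47: 47 > 28 → go right; 47 > 40 → go right. Place as right child of 40.
Insert 2: 2 < 28 → go left; 2 < 24 → go left; 2 < 7 → go left; 2 < 6 → go left. Place as left child of 6.
Insert 35: 35 > 28 → go right; 35 < 40 → go left. Place as left child of 40.
Insert 36: 36 > 28 → go right; 36 < 40 → go left; 36 > 35 → go right. Place as right child of 35.
Insert 37: 37 > 28 → go right; 37 < 40 → go left; 37 > 35 → go right; 37 > 36 → go right. Place as right child of 36.
Insert 39: 39 > 28 → go right; 39 < 40 → go left; 39 > 35 → go right; 39 > 36 → go right; 39 > 37 → go right. Place as right child of 37.
Insert 33: 33 > 28 → go right; 33 < 40 → go left; 33 < 35 → go left. Place as left child of 35.
Insert 42: 42 > 28 → go right; 42 > 40 → go right; 42 < 47 → go left. Place as left child of 47.
Insert 31: 31 > 28 → go right; 31 < 40 → go left; 31 < 35 → go left; 31 < 33 → go left. Place as left child of 33.
Insert 49: 49 > 28 → go right; 49 > 40 → go right; 49 > 47 → go right. Place as right child of 47.

24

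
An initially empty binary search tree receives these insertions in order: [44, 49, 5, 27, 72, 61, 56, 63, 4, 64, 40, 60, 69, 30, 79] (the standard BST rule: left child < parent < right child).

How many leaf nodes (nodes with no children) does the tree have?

5

Resulting structure (node: left, right):
  44: L=5, R=49
  49: L=–, R=72
  5: L=4, R=27
  27: L=–, R=40
  72: L=61, R=79
  61: L=56, R=63
  56: L=–, R=60
  63: L=–, R=64
  4: L=–, R=–
  64: L=–, R=69
  40: L=30, R=–
  60: L=–, R=–
  69: L=–, R=–
  30: L=–, R=–
  79: L=–, R=–

Leaves: 4, 30, 60, 69, 79 — 5 in total.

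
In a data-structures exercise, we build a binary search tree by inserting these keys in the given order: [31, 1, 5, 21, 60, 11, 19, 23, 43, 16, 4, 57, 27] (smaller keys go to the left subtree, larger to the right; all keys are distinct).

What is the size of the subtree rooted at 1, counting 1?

9

Insert 31: tree is empty, so 31 becomes the root.
Insert 1: 1 < 31 → go left. Place as left child of 31.
Insert 5: 5 < 31 → go left; 5 > 1 → go right. Place as right child of 1.
Insert 21: 21 < 31 → go left; 21 > 1 → go right; 21 > 5 → go right. Place as right child of 5.
Insert 60: 60 > 31 → go right. Place as right child of 31.
Insert 11: 11 < 31 → go left; 11 > 1 → go right; 11 > 5 → go right; 11 < 21 → go left. Place as left child of 21.
Insert 19: 19 < 31 → go left; 19 > 1 → go right; 19 > 5 → go right; 19 < 21 → go left; 19 > 11 → go right. Place as right child of 11.
Insert 23: 23 < 31 → go left; 23 > 1 → go right; 23 > 5 → go right; 23 > 21 → go right. Place as right child of 21.
Insert 43: 43 > 31 → go right; 43 < 60 → go left. Place as left child of 60.
Insert 16: 16 < 31 → go left; 16 > 1 → go right; 16 > 5 → go right; 16 < 21 → go left; 16 > 11 → go right; 16 < 19 → go left. Place as left child of 19.
Insert 4: 4 < 31 → go left; 4 > 1 → go right; 4 < 5 → go left. Place as left child of 5.
Insert 57: 57 > 31 → go right; 57 < 60 → go left; 57 > 43 → go right. Place as right child of 43.
Insert 27: 27 < 31 → go left; 27 > 1 → go right; 27 > 5 → go right; 27 > 21 → go right; 27 > 23 → go right. Place as right child of 23.

Subtree rooted at 1 contains: 1, 5, 4, 21, 11, 19, 16, 23, 27 — 9 nodes.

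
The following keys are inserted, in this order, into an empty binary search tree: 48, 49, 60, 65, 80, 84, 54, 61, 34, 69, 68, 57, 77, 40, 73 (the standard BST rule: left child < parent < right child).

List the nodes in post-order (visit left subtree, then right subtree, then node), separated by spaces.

48: root
49: right child of 48 (depth 1)
60: right child of 49 (depth 2)
65: right child of 60 (depth 3)
80: right child of 65 (depth 4)
84: right child of 80 (depth 5)
54: left child of 60 (depth 3)
61: left child of 65 (depth 4)
34: left child of 48 (depth 1)
69: left child of 80 (depth 5)
68: left child of 69 (depth 6)
57: right child of 54 (depth 4)
77: right child of 69 (depth 6)
40: right child of 34 (depth 2)
73: left child of 77 (depth 7)

40 34 57 54 61 68 73 77 69 84 80 65 60 49 48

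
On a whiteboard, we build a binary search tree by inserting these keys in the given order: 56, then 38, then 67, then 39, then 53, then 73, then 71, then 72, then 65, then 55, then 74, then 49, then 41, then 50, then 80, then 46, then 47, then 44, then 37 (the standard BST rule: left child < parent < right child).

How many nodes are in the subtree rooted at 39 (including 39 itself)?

56: root
38: left child of 56 (depth 1)
67: right child of 56 (depth 1)
39: right child of 38 (depth 2)
53: right child of 39 (depth 3)
73: right child of 67 (depth 2)
71: left child of 73 (depth 3)
72: right child of 71 (depth 4)
65: left child of 67 (depth 2)
55: right child of 53 (depth 4)
74: right child of 73 (depth 3)
49: left child of 53 (depth 4)
41: left child of 49 (depth 5)
50: right child of 49 (depth 5)
80: right child of 74 (depth 4)
46: right child of 41 (depth 6)
47: right child of 46 (depth 7)
44: left child of 46 (depth 7)
37: left child of 38 (depth 2)

Subtree rooted at 39 contains: 39, 53, 49, 41, 46, 44, 47, 50, 55 — 9 nodes.

9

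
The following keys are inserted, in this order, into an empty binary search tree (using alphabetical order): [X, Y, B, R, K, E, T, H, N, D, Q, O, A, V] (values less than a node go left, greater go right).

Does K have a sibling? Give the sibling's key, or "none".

Resulting structure (node: left, right):
  X: L=B, R=Y
  Y: L=–, R=–
  B: L=A, R=R
  R: L=K, R=T
  K: L=E, R=N
  E: L=D, R=H
  T: L=–, R=V
  H: L=–, R=–
  N: L=–, R=Q
  D: L=–, R=–
  Q: L=O, R=–
  O: L=–, R=–
  A: L=–, R=–
  V: L=–, R=–

K's parent is R; the other child of R is T.

T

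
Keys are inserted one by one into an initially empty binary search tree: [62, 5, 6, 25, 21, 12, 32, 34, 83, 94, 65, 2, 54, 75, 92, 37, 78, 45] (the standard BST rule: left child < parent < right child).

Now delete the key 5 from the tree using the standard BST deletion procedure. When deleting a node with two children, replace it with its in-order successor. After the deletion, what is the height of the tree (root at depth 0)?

Insert 62: tree is empty, so 62 becomes the root.
Insert 5: 5 < 62 → go left. Place as left child of 62.
Insert 6: 6 < 62 → go left; 6 > 5 → go right. Place as right child of 5.
Insert 25: 25 < 62 → go left; 25 > 5 → go right; 25 > 6 → go right. Place as right child of 6.
Insert 21: 21 < 62 → go left; 21 > 5 → go right; 21 > 6 → go right; 21 < 25 → go left. Place as left child of 25.
Insert 12: 12 < 62 → go left; 12 > 5 → go right; 12 > 6 → go right; 12 < 25 → go left; 12 < 21 → go left. Place as left child of 21.
Insert 32: 32 < 62 → go left; 32 > 5 → go right; 32 > 6 → go right; 32 > 25 → go right. Place as right child of 25.
Insert 34: 34 < 62 → go left; 34 > 5 → go right; 34 > 6 → go right; 34 > 25 → go right; 34 > 32 → go right. Place as right child of 32.
Insert 83: 83 > 62 → go right. Place as right child of 62.
Insert 94: 94 > 62 → go right; 94 > 83 → go right. Place as right child of 83.
Insert 65: 65 > 62 → go right; 65 < 83 → go left. Place as left child of 83.
Insert 2: 2 < 62 → go left; 2 < 5 → go left. Place as left child of 5.
Insert 54: 54 < 62 → go left; 54 > 5 → go right; 54 > 6 → go right; 54 > 25 → go right; 54 > 32 → go right; 54 > 34 → go right. Place as right child of 34.
Insert 75: 75 > 62 → go right; 75 < 83 → go left; 75 > 65 → go right. Place as right child of 65.
Insert 92: 92 > 62 → go right; 92 > 83 → go right; 92 < 94 → go left. Place as left child of 94.
Insert 37: 37 < 62 → go left; 37 > 5 → go right; 37 > 6 → go right; 37 > 25 → go right; 37 > 32 → go right; 37 > 34 → go right; 37 < 54 → go left. Place as left child of 54.
Insert 78: 78 > 62 → go right; 78 < 83 → go left; 78 > 65 → go right; 78 > 75 → go right. Place as right child of 75.
Insert 45: 45 < 62 → go left; 45 > 5 → go right; 45 > 6 → go right; 45 > 25 → go right; 45 > 32 → go right; 45 > 34 → go right; 45 < 54 → go left; 45 > 37 → go right. Place as right child of 37.

Delete 5 (two children — replace with in-order successor).
After deletion, deepest node is 45 at depth 7.

7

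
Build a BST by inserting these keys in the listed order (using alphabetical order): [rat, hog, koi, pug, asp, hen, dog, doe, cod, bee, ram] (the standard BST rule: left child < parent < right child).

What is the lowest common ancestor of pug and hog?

rat: root
hog: left child of rat (depth 1)
koi: right child of hog (depth 2)
pug: right child of koi (depth 3)
asp: left child of hog (depth 2)
hen: right child of asp (depth 3)
dog: left child of hen (depth 4)
doe: left child of dog (depth 5)
cod: left child of doe (depth 6)
bee: left child of cod (depth 7)
ram: right child of pug (depth 4)

Path to pug: rat → hog → koi → pug
Path to hog: rat → hog
hog lies on both paths and is an ancestor of the other node.

hog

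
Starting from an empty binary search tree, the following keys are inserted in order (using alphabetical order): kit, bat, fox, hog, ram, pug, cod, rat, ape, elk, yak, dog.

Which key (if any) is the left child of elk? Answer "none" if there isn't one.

Insert kit: tree is empty, so kit becomes the root.
Insert bat: bat < kit → go left. Place as left child of kit.
Insert fox: fox < kit → go left; fox > bat → go right. Place as right child of bat.
Insert hog: hog < kit → go left; hog > bat → go right; hog > fox → go right. Place as right child of fox.
Insert ram: ram > kit → go right. Place as right child of kit.
Insert pug: pug > kit → go right; pug < ram → go left. Place as left child of ram.
Insert cod: cod < kit → go left; cod > bat → go right; cod < fox → go left. Place as left child of fox.
Insert rat: rat > kit → go right; rat > ram → go right. Place as right child of ram.
Insert ape: ape < kit → go left; ape < bat → go left. Place as left child of bat.
Insert elk: elk < kit → go left; elk > bat → go right; elk < fox → go left; elk > cod → go right. Place as right child of cod.
Insert yak: yak > kit → go right; yak > ram → go right; yak > rat → go right. Place as right child of rat.
Insert dog: dog < kit → go left; dog > bat → go right; dog < fox → go left; dog > cod → go right; dog < elk → go left. Place as left child of elk.

dog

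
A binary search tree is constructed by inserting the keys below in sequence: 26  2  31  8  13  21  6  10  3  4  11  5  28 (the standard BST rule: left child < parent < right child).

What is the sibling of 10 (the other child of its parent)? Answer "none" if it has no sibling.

Resulting structure (node: left, right):
  26: L=2, R=31
  2: L=–, R=8
  31: L=28, R=–
  8: L=6, R=13
  13: L=10, R=21
  21: L=–, R=–
  6: L=3, R=–
  10: L=–, R=11
  3: L=–, R=4
  4: L=–, R=5
  11: L=–, R=–
  5: L=–, R=–
  28: L=–, R=–

10's parent is 13; the other child of 13 is 21.

21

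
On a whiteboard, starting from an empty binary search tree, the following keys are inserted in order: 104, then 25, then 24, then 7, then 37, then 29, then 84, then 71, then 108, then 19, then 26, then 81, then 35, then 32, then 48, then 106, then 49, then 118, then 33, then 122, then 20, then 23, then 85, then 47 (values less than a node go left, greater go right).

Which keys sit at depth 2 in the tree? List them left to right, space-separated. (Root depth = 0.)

Insert 104: tree is empty, so 104 becomes the root.
Insert 25: 25 < 104 → go left. Place as left child of 104.
Insert 24: 24 < 104 → go left; 24 < 25 → go left. Place as left child of 25.
Insert 7: 7 < 104 → go left; 7 < 25 → go left; 7 < 24 → go left. Place as left child of 24.
Insert 37: 37 < 104 → go left; 37 > 25 → go right. Place as right child of 25.
Insert 29: 29 < 104 → go left; 29 > 25 → go right; 29 < 37 → go left. Place as left child of 37.
Insert 84: 84 < 104 → go left; 84 > 25 → go right; 84 > 37 → go right. Place as right child of 37.
Insert 71: 71 < 104 → go left; 71 > 25 → go right; 71 > 37 → go right; 71 < 84 → go left. Place as left child of 84.
Insert 108: 108 > 104 → go right. Place as right child of 104.
Insert 19: 19 < 104 → go left; 19 < 25 → go left; 19 < 24 → go left; 19 > 7 → go right. Place as right child of 7.
Insert 26: 26 < 104 → go left; 26 > 25 → go right; 26 < 37 → go left; 26 < 29 → go left. Place as left child of 29.
Insert 81: 81 < 104 → go left; 81 > 25 → go right; 81 > 37 → go right; 81 < 84 → go left; 81 > 71 → go right. Place as right child of 71.
Insert 35: 35 < 104 → go left; 35 > 25 → go right; 35 < 37 → go left; 35 > 29 → go right. Place as right child of 29.
Insert 32: 32 < 104 → go left; 32 > 25 → go right; 32 < 37 → go left; 32 > 29 → go right; 32 < 35 → go left. Place as left child of 35.
Insert 48: 48 < 104 → go left; 48 > 25 → go right; 48 > 37 → go right; 48 < 84 → go left; 48 < 71 → go left. Place as left child of 71.
Insert 106: 106 > 104 → go right; 106 < 108 → go left. Place as left child of 108.
Insert 49: 49 < 104 → go left; 49 > 25 → go right; 49 > 37 → go right; 49 < 84 → go left; 49 < 71 → go left; 49 > 48 → go right. Place as right child of 48.
Insert 118: 118 > 104 → go right; 118 > 108 → go right. Place as right child of 108.
Insert 33: 33 < 104 → go left; 33 > 25 → go right; 33 < 37 → go left; 33 > 29 → go right; 33 < 35 → go left; 33 > 32 → go right. Place as right child of 32.
Insert 122: 122 > 104 → go right; 122 > 108 → go right; 122 > 118 → go right. Place as right child of 118.
Insert 20: 20 < 104 → go left; 20 < 25 → go left; 20 < 24 → go left; 20 > 7 → go right; 20 > 19 → go right. Place as right child of 19.
Insert 23: 23 < 104 → go left; 23 < 25 → go left; 23 < 24 → go left; 23 > 7 → go right; 23 > 19 → go right; 23 > 20 → go right. Place as right child of 20.
Insert 85: 85 < 104 → go left; 85 > 25 → go right; 85 > 37 → go right; 85 > 84 → go right. Place as right child of 84.
Insert 47: 47 < 104 → go left; 47 > 25 → go right; 47 > 37 → go right; 47 < 84 → go left; 47 < 71 → go left; 47 < 48 → go left. Place as left child of 48.

24 37 106 118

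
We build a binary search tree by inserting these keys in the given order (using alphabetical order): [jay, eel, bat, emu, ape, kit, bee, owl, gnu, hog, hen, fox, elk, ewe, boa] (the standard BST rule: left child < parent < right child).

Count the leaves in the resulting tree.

6

Insert jay: tree is empty, so jay becomes the root.
Insert eel: eel < jay → go left. Place as left child of jay.
Insert bat: bat < jay → go left; bat < eel → go left. Place as left child of eel.
Insert emu: emu < jay → go left; emu > eel → go right. Place as right child of eel.
Insert ape: ape < jay → go left; ape < eel → go left; ape < bat → go left. Place as left child of bat.
Insert kit: kit > jay → go right. Place as right child of jay.
Insert bee: bee < jay → go left; bee < eel → go left; bee > bat → go right. Place as right child of bat.
Insert owl: owl > jay → go right; owl > kit → go right. Place as right child of kit.
Insert gnu: gnu < jay → go left; gnu > eel → go right; gnu > emu → go right. Place as right child of emu.
Insert hog: hog < jay → go left; hog > eel → go right; hog > emu → go right; hog > gnu → go right. Place as right child of gnu.
Insert hen: hen < jay → go left; hen > eel → go right; hen > emu → go right; hen > gnu → go right; hen < hog → go left. Place as left child of hog.
Insert fox: fox < jay → go left; fox > eel → go right; fox > emu → go right; fox < gnu → go left. Place as left child of gnu.
Insert elk: elk < jay → go left; elk > eel → go right; elk < emu → go left. Place as left child of emu.
Insert ewe: ewe < jay → go left; ewe > eel → go right; ewe > emu → go right; ewe < gnu → go left; ewe < fox → go left. Place as left child of fox.
Insert boa: boa < jay → go left; boa < eel → go left; boa > bat → go right; boa > bee → go right. Place as right child of bee.

Leaves: ape, boa, elk, ewe, hen, owl — 6 in total.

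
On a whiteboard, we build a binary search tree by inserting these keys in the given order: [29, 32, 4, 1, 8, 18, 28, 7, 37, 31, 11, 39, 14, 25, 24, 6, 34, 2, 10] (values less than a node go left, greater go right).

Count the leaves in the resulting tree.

Resulting structure (node: left, right):
  29: L=4, R=32
  32: L=31, R=37
  4: L=1, R=8
  1: L=–, R=2
  8: L=7, R=18
  18: L=11, R=28
  28: L=25, R=–
  7: L=6, R=–
  37: L=34, R=39
  31: L=–, R=–
  11: L=10, R=14
  39: L=–, R=–
  14: L=–, R=–
  25: L=24, R=–
  24: L=–, R=–
  6: L=–, R=–
  34: L=–, R=–
  2: L=–, R=–
  10: L=–, R=–

Leaves: 2, 6, 10, 14, 24, 31, 34, 39 — 8 in total.

8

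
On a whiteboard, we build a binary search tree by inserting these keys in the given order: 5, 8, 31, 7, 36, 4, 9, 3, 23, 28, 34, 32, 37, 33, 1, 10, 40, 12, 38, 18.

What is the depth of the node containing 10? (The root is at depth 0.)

5

Insert 5: tree is empty, so 5 becomes the root.
Insert 8: 8 > 5 → go right. Place as right child of 5.
Insert 31: 31 > 5 → go right; 31 > 8 → go right. Place as right child of 8.
Insert 7: 7 > 5 → go right; 7 < 8 → go left. Place as left child of 8.
Insert 36: 36 > 5 → go right; 36 > 8 → go right; 36 > 31 → go right. Place as right child of 31.
Insert 4: 4 < 5 → go left. Place as left child of 5.
Insert 9: 9 > 5 → go right; 9 > 8 → go right; 9 < 31 → go left. Place as left child of 31.
Insert 3: 3 < 5 → go left; 3 < 4 → go left. Place as left child of 4.
Insert 23: 23 > 5 → go right; 23 > 8 → go right; 23 < 31 → go left; 23 > 9 → go right. Place as right child of 9.
Insert 28: 28 > 5 → go right; 28 > 8 → go right; 28 < 31 → go left; 28 > 9 → go right; 28 > 23 → go right. Place as right child of 23.
Insert 34: 34 > 5 → go right; 34 > 8 → go right; 34 > 31 → go right; 34 < 36 → go left. Place as left child of 36.
Insert 32: 32 > 5 → go right; 32 > 8 → go right; 32 > 31 → go right; 32 < 36 → go left; 32 < 34 → go left. Place as left child of 34.
Insert 37: 37 > 5 → go right; 37 > 8 → go right; 37 > 31 → go right; 37 > 36 → go right. Place as right child of 36.
Insert 33: 33 > 5 → go right; 33 > 8 → go right; 33 > 31 → go right; 33 < 36 → go left; 33 < 34 → go left; 33 > 32 → go right. Place as right child of 32.
Insert 1: 1 < 5 → go left; 1 < 4 → go left; 1 < 3 → go left. Place as left child of 3.
Insert 10: 10 > 5 → go right; 10 > 8 → go right; 10 < 31 → go left; 10 > 9 → go right; 10 < 23 → go left. Place as left child of 23.
Insert 40: 40 > 5 → go right; 40 > 8 → go right; 40 > 31 → go right; 40 > 36 → go right; 40 > 37 → go right. Place as right child of 37.
Insert 12: 12 > 5 → go right; 12 > 8 → go right; 12 < 31 → go left; 12 > 9 → go right; 12 < 23 → go left; 12 > 10 → go right. Place as right child of 10.
Insert 38: 38 > 5 → go right; 38 > 8 → go right; 38 > 31 → go right; 38 > 36 → go right; 38 > 37 → go right; 38 < 40 → go left. Place as left child of 40.
Insert 18: 18 > 5 → go right; 18 > 8 → go right; 18 < 31 → go left; 18 > 9 → go right; 18 < 23 → go left; 18 > 10 → go right; 18 > 12 → go right. Place as right child of 12.

Path to 10: 5 → 8 → 31 → 9 → 23 → 10, which is 5 edges.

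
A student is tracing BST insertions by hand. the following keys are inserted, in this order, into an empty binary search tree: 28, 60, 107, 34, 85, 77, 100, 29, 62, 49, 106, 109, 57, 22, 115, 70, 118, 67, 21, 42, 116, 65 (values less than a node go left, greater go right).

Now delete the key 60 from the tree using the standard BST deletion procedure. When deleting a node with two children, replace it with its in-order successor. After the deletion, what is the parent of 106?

Insert 28: tree is empty, so 28 becomes the root.
Insert 60: 60 > 28 → go right. Place as right child of 28.
Insert 107: 107 > 28 → go right; 107 > 60 → go right. Place as right child of 60.
Insert 34: 34 > 28 → go right; 34 < 60 → go left. Place as left child of 60.
Insert 85: 85 > 28 → go right; 85 > 60 → go right; 85 < 107 → go left. Place as left child of 107.
Insert 77: 77 > 28 → go right; 77 > 60 → go right; 77 < 107 → go left; 77 < 85 → go left. Place as left child of 85.
Insert 100: 100 > 28 → go right; 100 > 60 → go right; 100 < 107 → go left; 100 > 85 → go right. Place as right child of 85.
Insert 29: 29 > 28 → go right; 29 < 60 → go left; 29 < 34 → go left. Place as left child of 34.
Insert 62: 62 > 28 → go right; 62 > 60 → go right; 62 < 107 → go left; 62 < 85 → go left; 62 < 77 → go left. Place as left child of 77.
Insert 49: 49 > 28 → go right; 49 < 60 → go left; 49 > 34 → go right. Place as right child of 34.
Insert 106: 106 > 28 → go right; 106 > 60 → go right; 106 < 107 → go left; 106 > 85 → go right; 106 > 100 → go right. Place as right child of 100.
Insert 109: 109 > 28 → go right; 109 > 60 → go right; 109 > 107 → go right. Place as right child of 107.
Insert 57: 57 > 28 → go right; 57 < 60 → go left; 57 > 34 → go right; 57 > 49 → go right. Place as right child of 49.
Insert 22: 22 < 28 → go left. Place as left child of 28.
Insert 115: 115 > 28 → go right; 115 > 60 → go right; 115 > 107 → go right; 115 > 109 → go right. Place as right child of 109.
Insert 70: 70 > 28 → go right; 70 > 60 → go right; 70 < 107 → go left; 70 < 85 → go left; 70 < 77 → go left; 70 > 62 → go right. Place as right child of 62.
Insert 118: 118 > 28 → go right; 118 > 60 → go right; 118 > 107 → go right; 118 > 109 → go right; 118 > 115 → go right. Place as right child of 115.
Insert 67: 67 > 28 → go right; 67 > 60 → go right; 67 < 107 → go left; 67 < 85 → go left; 67 < 77 → go left; 67 > 62 → go right; 67 < 70 → go left. Place as left child of 70.
Insert 21: 21 < 28 → go left; 21 < 22 → go left. Place as left child of 22.
Insert 42: 42 > 28 → go right; 42 < 60 → go left; 42 > 34 → go right; 42 < 49 → go left. Place as left child of 49.
Insert 116: 116 > 28 → go right; 116 > 60 → go right; 116 > 107 → go right; 116 > 109 → go right; 116 > 115 → go right; 116 < 118 → go left. Place as left child of 118.
Insert 65: 65 > 28 → go right; 65 > 60 → go right; 65 < 107 → go left; 65 < 85 → go left; 65 < 77 → go left; 65 > 62 → go right; 65 < 70 → go left; 65 < 67 → go left. Place as left child of 67.

Delete 60 (two children — replace with in-order successor).
After deletion, 106's parent is 100.

100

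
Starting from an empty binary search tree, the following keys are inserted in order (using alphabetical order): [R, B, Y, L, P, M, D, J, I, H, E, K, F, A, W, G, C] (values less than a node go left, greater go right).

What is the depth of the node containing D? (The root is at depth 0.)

Insert R: tree is empty, so R becomes the root.
Insert B: B < R → go left. Place as left child of R.
Insert Y: Y > R → go right. Place as right child of R.
Insert L: L < R → go left; L > B → go right. Place as right child of B.
Insert P: P < R → go left; P > B → go right; P > L → go right. Place as right child of L.
Insert M: M < R → go left; M > B → go right; M > L → go right; M < P → go left. Place as left child of P.
Insert D: D < R → go left; D > B → go right; D < L → go left. Place as left child of L.
Insert J: J < R → go left; J > B → go right; J < L → go left; J > D → go right. Place as right child of D.
Insert I: I < R → go left; I > B → go right; I < L → go left; I > D → go right; I < J → go left. Place as left child of J.
Insert H: H < R → go left; H > B → go right; H < L → go left; H > D → go right; H < J → go left; H < I → go left. Place as left child of I.
Insert E: E < R → go left; E > B → go right; E < L → go left; E > D → go right; E < J → go left; E < I → go left; E < H → go left. Place as left child of H.
Insert K: K < R → go left; K > B → go right; K < L → go left; K > D → go right; K > J → go right. Place as right child of J.
Insert F: F < R → go left; F > B → go right; F < L → go left; F > D → go right; F < J → go left; F < I → go left; F < H → go left; F > E → go right. Place as right child of E.
Insert A: A < R → go left; A < B → go left. Place as left child of B.
Insert W: W > R → go right; W < Y → go left. Place as left child of Y.
Insert G: G < R → go left; G > B → go right; G < L → go left; G > D → go right; G < J → go left; G < I → go left; G < H → go left; G > E → go right; G > F → go right. Place as right child of F.
Insert C: C < R → go left; C > B → go right; C < L → go left; C < D → go left. Place as left child of D.

Path to D: R → B → L → D, which is 3 edges.

3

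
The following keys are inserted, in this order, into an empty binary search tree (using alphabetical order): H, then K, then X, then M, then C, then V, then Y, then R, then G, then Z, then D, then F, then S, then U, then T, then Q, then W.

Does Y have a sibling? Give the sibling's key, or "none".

M

Insert H: tree is empty, so H becomes the root.
Insert K: K > H → go right. Place as right child of H.
Insert X: X > H → go right; X > K → go right. Place as right child of K.
Insert M: M > H → go right; M > K → go right; M < X → go left. Place as left child of X.
Insert C: C < H → go left. Place as left child of H.
Insert V: V > H → go right; V > K → go right; V < X → go left; V > M → go right. Place as right child of M.
Insert Y: Y > H → go right; Y > K → go right; Y > X → go right. Place as right child of X.
Insert R: R > H → go right; R > K → go right; R < X → go left; R > M → go right; R < V → go left. Place as left child of V.
Insert G: G < H → go left; G > C → go right. Place as right child of C.
Insert Z: Z > H → go right; Z > K → go right; Z > X → go right; Z > Y → go right. Place as right child of Y.
Insert D: D < H → go left; D > C → go right; D < G → go left. Place as left child of G.
Insert F: F < H → go left; F > C → go right; F < G → go left; F > D → go right. Place as right child of D.
Insert S: S > H → go right; S > K → go right; S < X → go left; S > M → go right; S < V → go left; S > R → go right. Place as right child of R.
Insert U: U > H → go right; U > K → go right; U < X → go left; U > M → go right; U < V → go left; U > R → go right; U > S → go right. Place as right child of S.
Insert T: T > H → go right; T > K → go right; T < X → go left; T > M → go right; T < V → go left; T > R → go right; T > S → go right; T < U → go left. Place as left child of U.
Insert Q: Q > H → go right; Q > K → go right; Q < X → go left; Q > M → go right; Q < V → go left; Q < R → go left. Place as left child of R.
Insert W: W > H → go right; W > K → go right; W < X → go left; W > M → go right; W > V → go right. Place as right child of V.

Y's parent is X; the other child of X is M.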